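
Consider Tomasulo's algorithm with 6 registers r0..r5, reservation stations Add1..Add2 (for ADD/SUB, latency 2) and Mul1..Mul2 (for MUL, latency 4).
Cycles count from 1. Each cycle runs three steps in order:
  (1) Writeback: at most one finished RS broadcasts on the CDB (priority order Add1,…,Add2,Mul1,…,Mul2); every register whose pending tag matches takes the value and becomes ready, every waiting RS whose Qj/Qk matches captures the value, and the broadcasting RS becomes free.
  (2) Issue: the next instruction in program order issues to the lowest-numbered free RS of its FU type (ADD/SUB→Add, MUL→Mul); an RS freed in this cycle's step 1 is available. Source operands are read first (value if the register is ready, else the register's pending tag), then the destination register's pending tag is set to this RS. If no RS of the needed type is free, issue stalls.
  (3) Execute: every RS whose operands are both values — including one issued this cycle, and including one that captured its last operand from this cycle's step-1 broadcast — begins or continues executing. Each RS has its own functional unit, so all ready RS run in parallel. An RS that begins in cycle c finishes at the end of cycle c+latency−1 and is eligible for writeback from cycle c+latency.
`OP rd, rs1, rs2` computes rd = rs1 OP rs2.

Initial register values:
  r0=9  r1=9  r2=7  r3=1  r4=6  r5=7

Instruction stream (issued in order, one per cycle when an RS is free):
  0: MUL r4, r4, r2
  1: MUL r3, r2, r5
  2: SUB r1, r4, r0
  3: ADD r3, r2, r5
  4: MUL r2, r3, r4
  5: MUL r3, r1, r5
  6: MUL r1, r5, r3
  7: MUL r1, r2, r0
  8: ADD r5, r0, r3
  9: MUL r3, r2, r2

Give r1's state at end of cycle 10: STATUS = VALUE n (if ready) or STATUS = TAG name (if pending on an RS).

  c1: issue MUL r4<-Mul1  regs: r0:9,r1:9,r2:7,r3:1,r4:Mul1,r5:7
  c2: issue MUL r3<-Mul2  regs: r0:9,r1:9,r2:7,r3:Mul2,r4:Mul1,r5:7
  c3: issue SUB r1<-Add1  regs: r0:9,r1:Add1,r2:7,r3:Mul2,r4:Mul1,r5:7
  c4: issue ADD r3<-Add2  regs: r0:9,r1:Add1,r2:7,r3:Add2,r4:Mul1,r5:7
  c5: CDB Mul1=42; issue MUL r2<-Mul1  regs: r0:9,r1:Add1,r2:Mul1,r3:Add2,r4:42,r5:7
  c6: CDB Add2=14; stall  regs: r0:9,r1:Add1,r2:Mul1,r3:14,r4:42,r5:7
  c7: CDB Add1=33; stall  regs: r0:9,r1:33,r2:Mul1,r3:14,r4:42,r5:7
  c8: CDB Mul2=49; issue MUL r3<-Mul2  regs: r0:9,r1:33,r2:Mul1,r3:Mul2,r4:42,r5:7
  c9: stall  regs: r0:9,r1:33,r2:Mul1,r3:Mul2,r4:42,r5:7
  c10: CDB Mul1=588; issue MUL r1<-Mul1  regs: r0:9,r1:Mul1,r2:588,r3:Mul2,r4:42,r5:7

STATUS = TAG Mul1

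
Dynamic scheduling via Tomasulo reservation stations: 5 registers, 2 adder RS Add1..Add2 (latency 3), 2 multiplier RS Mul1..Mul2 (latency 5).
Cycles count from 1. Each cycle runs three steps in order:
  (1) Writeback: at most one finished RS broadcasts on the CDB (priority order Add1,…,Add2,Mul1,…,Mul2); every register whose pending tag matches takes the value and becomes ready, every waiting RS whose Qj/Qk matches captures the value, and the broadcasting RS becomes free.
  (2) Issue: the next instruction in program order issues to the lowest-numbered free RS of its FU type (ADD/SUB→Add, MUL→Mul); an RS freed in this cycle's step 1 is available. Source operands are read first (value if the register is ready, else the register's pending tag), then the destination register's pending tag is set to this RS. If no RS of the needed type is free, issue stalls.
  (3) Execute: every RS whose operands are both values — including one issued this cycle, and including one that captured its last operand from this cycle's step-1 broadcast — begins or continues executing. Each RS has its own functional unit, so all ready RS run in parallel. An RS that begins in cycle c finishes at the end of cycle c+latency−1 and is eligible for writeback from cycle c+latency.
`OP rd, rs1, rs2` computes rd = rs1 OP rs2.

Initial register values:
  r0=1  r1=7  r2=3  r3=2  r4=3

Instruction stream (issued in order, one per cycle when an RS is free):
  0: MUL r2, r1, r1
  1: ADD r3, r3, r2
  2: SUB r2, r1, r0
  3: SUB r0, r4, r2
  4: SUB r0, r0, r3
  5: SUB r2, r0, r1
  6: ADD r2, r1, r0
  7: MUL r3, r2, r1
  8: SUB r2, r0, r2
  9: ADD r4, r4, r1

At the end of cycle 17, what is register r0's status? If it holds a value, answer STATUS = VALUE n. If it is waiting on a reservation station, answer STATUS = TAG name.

STATUS = VALUE -54

cycle 1: issue MUL r2<-Mul1 // r0:1,r1:7,r2:Mul1,r3:2,r4:3
cycle 2: issue ADD r3<-Add1 // r0:1,r1:7,r2:Mul1,r3:Add1,r4:3
cycle 3: issue SUB r2<-Add2 // r0:1,r1:7,r2:Add2,r3:Add1,r4:3
cycle 4: stall // r0:1,r1:7,r2:Add2,r3:Add1,r4:3
cycle 5: stall // r0:1,r1:7,r2:Add2,r3:Add1,r4:3
cycle 6: CDB Add2=6; issue SUB r0<-Add2 // r0:Add2,r1:7,r2:6,r3:Add1,r4:3
cycle 7: CDB Mul1=49; stall // r0:Add2,r1:7,r2:6,r3:Add1,r4:3
cycle 8: stall // r0:Add2,r1:7,r2:6,r3:Add1,r4:3
cycle 9: CDB Add2=-3; issue SUB r0<-Add2 // r0:Add2,r1:7,r2:6,r3:Add1,r4:3
cycle 10: CDB Add1=51; issue SUB r2<-Add1 // r0:Add2,r1:7,r2:Add1,r3:51,r4:3
cycle 11: stall // r0:Add2,r1:7,r2:Add1,r3:51,r4:3
cycle 12: stall // r0:Add2,r1:7,r2:Add1,r3:51,r4:3
cycle 13: CDB Add2=-54; issue ADD r2<-Add2 // r0:-54,r1:7,r2:Add2,r3:51,r4:3
cycle 14: issue MUL r3<-Mul1 // r0:-54,r1:7,r2:Add2,r3:Mul1,r4:3
cycle 15: stall // r0:-54,r1:7,r2:Add2,r3:Mul1,r4:3
cycle 16: CDB Add1=-61; issue SUB r2<-Add1 // r0:-54,r1:7,r2:Add1,r3:Mul1,r4:3
cycle 17: CDB Add2=-47; issue ADD r4<-Add2 // r0:-54,r1:7,r2:Add1,r3:Mul1,r4:Add2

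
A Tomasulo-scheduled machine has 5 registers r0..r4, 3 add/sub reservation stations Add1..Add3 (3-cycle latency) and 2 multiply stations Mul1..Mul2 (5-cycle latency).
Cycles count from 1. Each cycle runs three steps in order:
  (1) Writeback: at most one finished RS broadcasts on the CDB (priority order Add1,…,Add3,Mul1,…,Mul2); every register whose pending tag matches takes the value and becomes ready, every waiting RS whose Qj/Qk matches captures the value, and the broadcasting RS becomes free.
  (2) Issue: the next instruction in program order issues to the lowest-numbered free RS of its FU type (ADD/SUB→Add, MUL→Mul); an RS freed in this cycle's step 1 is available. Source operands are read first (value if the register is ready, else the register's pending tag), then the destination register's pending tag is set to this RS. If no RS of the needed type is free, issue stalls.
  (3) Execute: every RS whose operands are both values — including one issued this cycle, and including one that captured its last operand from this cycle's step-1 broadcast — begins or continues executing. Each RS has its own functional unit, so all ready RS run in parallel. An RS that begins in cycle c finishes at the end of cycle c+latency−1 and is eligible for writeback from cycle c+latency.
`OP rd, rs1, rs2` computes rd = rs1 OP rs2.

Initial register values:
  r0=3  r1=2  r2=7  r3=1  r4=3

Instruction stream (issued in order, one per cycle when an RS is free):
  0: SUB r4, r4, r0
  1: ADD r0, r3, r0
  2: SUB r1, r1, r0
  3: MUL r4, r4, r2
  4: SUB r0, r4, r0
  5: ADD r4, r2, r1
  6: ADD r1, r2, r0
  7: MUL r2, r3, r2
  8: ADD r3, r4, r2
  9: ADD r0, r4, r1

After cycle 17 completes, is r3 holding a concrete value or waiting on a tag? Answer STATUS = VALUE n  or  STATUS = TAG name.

c1: issue SUB r4<-Add1 | r0:3,r1:2,r2:7,r3:1,r4:Add1
c2: issue ADD r0<-Add2 | r0:Add2,r1:2,r2:7,r3:1,r4:Add1
c3: issue SUB r1<-Add3 | r0:Add2,r1:Add3,r2:7,r3:1,r4:Add1
c4: CDB Add1=0; issue MUL r4<-Mul1 | r0:Add2,r1:Add3,r2:7,r3:1,r4:Mul1
c5: CDB Add2=4; issue SUB r0<-Add1 | r0:Add1,r1:Add3,r2:7,r3:1,r4:Mul1
c6: issue ADD r4<-Add2 | r0:Add1,r1:Add3,r2:7,r3:1,r4:Add2
c7: stall | r0:Add1,r1:Add3,r2:7,r3:1,r4:Add2
c8: CDB Add3=-2; issue ADD r1<-Add3 | r0:Add1,r1:Add3,r2:7,r3:1,r4:Add2
c9: CDB Mul1=0; issue MUL r2<-Mul1 | r0:Add1,r1:Add3,r2:Mul1,r3:1,r4:Add2
c10: stall | r0:Add1,r1:Add3,r2:Mul1,r3:1,r4:Add2
c11: CDB Add2=5; issue ADD r3<-Add2 | r0:Add1,r1:Add3,r2:Mul1,r3:Add2,r4:5
c12: CDB Add1=-4; issue ADD r0<-Add1 | r0:Add1,r1:Add3,r2:Mul1,r3:Add2,r4:5
c13: - | r0:Add1,r1:Add3,r2:Mul1,r3:Add2,r4:5
c14: CDB Mul1=7 | r0:Add1,r1:Add3,r2:7,r3:Add2,r4:5
c15: CDB Add3=3 | r0:Add1,r1:3,r2:7,r3:Add2,r4:5
c16: - | r0:Add1,r1:3,r2:7,r3:Add2,r4:5
c17: CDB Add2=12 | r0:Add1,r1:3,r2:7,r3:12,r4:5

STATUS = VALUE 12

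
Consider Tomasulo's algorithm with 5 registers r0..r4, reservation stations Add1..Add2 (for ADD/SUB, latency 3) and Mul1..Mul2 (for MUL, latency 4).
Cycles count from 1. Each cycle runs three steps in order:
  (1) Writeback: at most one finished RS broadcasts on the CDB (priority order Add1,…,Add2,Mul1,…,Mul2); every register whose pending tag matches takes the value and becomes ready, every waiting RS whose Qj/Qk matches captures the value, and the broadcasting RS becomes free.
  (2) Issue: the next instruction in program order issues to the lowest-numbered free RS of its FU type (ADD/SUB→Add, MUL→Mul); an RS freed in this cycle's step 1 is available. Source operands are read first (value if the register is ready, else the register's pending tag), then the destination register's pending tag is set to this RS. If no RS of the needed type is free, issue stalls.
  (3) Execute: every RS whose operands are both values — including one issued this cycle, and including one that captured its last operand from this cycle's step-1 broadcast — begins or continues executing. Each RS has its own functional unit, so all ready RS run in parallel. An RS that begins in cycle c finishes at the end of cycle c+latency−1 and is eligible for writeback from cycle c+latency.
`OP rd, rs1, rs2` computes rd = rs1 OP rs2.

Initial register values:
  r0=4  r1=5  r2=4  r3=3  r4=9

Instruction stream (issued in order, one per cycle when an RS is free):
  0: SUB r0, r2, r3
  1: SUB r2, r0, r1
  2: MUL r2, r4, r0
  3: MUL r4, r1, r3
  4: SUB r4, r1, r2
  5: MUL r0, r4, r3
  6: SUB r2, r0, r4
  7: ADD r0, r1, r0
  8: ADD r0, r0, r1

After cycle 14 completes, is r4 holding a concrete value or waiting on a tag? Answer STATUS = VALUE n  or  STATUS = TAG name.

  c1: issue SUB r0<-Add1  regs: r0:Add1,r1:5,r2:4,r3:3,r4:9
  c2: issue SUB r2<-Add2  regs: r0:Add1,r1:5,r2:Add2,r3:3,r4:9
  c3: issue MUL r2<-Mul1  regs: r0:Add1,r1:5,r2:Mul1,r3:3,r4:9
  c4: CDB Add1=1; issue MUL r4<-Mul2  regs: r0:1,r1:5,r2:Mul1,r3:3,r4:Mul2
  c5: issue SUB r4<-Add1  regs: r0:1,r1:5,r2:Mul1,r3:3,r4:Add1
  c6: stall  regs: r0:1,r1:5,r2:Mul1,r3:3,r4:Add1
  c7: CDB Add2=-4; stall  regs: r0:1,r1:5,r2:Mul1,r3:3,r4:Add1
  c8: CDB Mul1=9; issue MUL r0<-Mul1  regs: r0:Mul1,r1:5,r2:9,r3:3,r4:Add1
  c9: CDB Mul2=15; issue SUB r2<-Add2  regs: r0:Mul1,r1:5,r2:Add2,r3:3,r4:Add1
  c10: stall  regs: r0:Mul1,r1:5,r2:Add2,r3:3,r4:Add1
  c11: CDB Add1=-4; issue ADD r0<-Add1  regs: r0:Add1,r1:5,r2:Add2,r3:3,r4:-4
  c12: stall  regs: r0:Add1,r1:5,r2:Add2,r3:3,r4:-4
  c13: stall  regs: r0:Add1,r1:5,r2:Add2,r3:3,r4:-4
  c14: stall  regs: r0:Add1,r1:5,r2:Add2,r3:3,r4:-4

STATUS = VALUE -4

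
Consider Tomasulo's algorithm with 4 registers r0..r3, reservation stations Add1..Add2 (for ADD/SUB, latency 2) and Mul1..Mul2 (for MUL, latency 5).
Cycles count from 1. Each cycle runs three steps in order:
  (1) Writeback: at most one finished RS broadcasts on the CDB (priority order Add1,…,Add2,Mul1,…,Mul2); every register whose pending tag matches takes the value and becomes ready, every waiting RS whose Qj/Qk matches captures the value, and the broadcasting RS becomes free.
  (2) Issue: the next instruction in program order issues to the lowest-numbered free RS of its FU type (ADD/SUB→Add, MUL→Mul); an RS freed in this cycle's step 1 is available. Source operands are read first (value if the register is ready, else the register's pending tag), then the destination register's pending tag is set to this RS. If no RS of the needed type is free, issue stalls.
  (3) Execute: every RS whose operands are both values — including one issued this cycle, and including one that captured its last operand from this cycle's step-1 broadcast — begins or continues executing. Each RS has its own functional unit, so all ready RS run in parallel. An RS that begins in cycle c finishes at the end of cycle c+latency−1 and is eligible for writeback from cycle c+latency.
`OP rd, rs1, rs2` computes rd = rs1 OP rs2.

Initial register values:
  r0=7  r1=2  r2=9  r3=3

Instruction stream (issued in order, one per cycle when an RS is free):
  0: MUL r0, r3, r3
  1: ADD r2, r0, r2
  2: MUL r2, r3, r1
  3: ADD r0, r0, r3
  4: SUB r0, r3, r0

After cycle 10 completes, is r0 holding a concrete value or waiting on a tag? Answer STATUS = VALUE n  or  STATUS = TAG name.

c1: issue MUL r0<-Mul1 | r0:Mul1,r1:2,r2:9,r3:3
c2: issue ADD r2<-Add1 | r0:Mul1,r1:2,r2:Add1,r3:3
c3: issue MUL r2<-Mul2 | r0:Mul1,r1:2,r2:Mul2,r3:3
c4: issue ADD r0<-Add2 | r0:Add2,r1:2,r2:Mul2,r3:3
c5: stall | r0:Add2,r1:2,r2:Mul2,r3:3
c6: CDB Mul1=9; stall | r0:Add2,r1:2,r2:Mul2,r3:3
c7: stall | r0:Add2,r1:2,r2:Mul2,r3:3
c8: CDB Add1=18; issue SUB r0<-Add1 | r0:Add1,r1:2,r2:Mul2,r3:3
c9: CDB Add2=12 | r0:Add1,r1:2,r2:Mul2,r3:3
c10: CDB Mul2=6 | r0:Add1,r1:2,r2:6,r3:3

STATUS = TAG Add1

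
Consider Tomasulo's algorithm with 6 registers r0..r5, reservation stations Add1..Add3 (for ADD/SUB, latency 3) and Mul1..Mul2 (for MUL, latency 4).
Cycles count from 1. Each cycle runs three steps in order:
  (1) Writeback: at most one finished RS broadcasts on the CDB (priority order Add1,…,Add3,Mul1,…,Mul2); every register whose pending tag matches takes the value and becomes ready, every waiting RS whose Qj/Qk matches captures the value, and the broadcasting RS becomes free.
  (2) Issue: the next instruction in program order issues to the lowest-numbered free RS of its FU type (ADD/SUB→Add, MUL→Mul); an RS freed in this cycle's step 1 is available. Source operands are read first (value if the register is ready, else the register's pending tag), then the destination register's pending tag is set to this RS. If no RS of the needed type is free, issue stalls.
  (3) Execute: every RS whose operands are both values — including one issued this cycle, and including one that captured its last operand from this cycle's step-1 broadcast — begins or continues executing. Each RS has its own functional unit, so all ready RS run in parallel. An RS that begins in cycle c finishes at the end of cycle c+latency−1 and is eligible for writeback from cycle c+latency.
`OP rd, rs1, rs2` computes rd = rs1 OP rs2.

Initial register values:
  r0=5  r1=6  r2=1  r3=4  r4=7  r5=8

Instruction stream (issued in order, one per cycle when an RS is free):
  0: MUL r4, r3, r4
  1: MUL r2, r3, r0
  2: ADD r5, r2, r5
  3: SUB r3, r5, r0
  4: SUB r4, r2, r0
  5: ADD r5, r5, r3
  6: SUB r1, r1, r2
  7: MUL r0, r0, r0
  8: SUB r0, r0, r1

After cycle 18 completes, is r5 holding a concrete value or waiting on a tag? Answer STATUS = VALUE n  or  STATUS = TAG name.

cycle 1: issue MUL r4<-Mul1 // r0:5,r1:6,r2:1,r3:4,r4:Mul1,r5:8
cycle 2: issue MUL r2<-Mul2 // r0:5,r1:6,r2:Mul2,r3:4,r4:Mul1,r5:8
cycle 3: issue ADD r5<-Add1 // r0:5,r1:6,r2:Mul2,r3:4,r4:Mul1,r5:Add1
cycle 4: issue SUB r3<-Add2 // r0:5,r1:6,r2:Mul2,r3:Add2,r4:Mul1,r5:Add1
cycle 5: CDB Mul1=28; issue SUB r4<-Add3 // r0:5,r1:6,r2:Mul2,r3:Add2,r4:Add3,r5:Add1
cycle 6: CDB Mul2=20; stall // r0:5,r1:6,r2:20,r3:Add2,r4:Add3,r5:Add1
cycle 7: stall // r0:5,r1:6,r2:20,r3:Add2,r4:Add3,r5:Add1
cycle 8: stall // r0:5,r1:6,r2:20,r3:Add2,r4:Add3,r5:Add1
cycle 9: CDB Add1=28; issue ADD r5<-Add1 // r0:5,r1:6,r2:20,r3:Add2,r4:Add3,r5:Add1
cycle 10: CDB Add3=15; issue SUB r1<-Add3 // r0:5,r1:Add3,r2:20,r3:Add2,r4:15,r5:Add1
cycle 11: issue MUL r0<-Mul1 // r0:Mul1,r1:Add3,r2:20,r3:Add2,r4:15,r5:Add1
cycle 12: CDB Add2=23; issue SUB r0<-Add2 // r0:Add2,r1:Add3,r2:20,r3:23,r4:15,r5:Add1
cycle 13: CDB Add3=-14 // r0:Add2,r1:-14,r2:20,r3:23,r4:15,r5:Add1
cycle 14: - // r0:Add2,r1:-14,r2:20,r3:23,r4:15,r5:Add1
cycle 15: CDB Add1=51 // r0:Add2,r1:-14,r2:20,r3:23,r4:15,r5:51
cycle 16: CDB Mul1=25 // r0:Add2,r1:-14,r2:20,r3:23,r4:15,r5:51
cycle 17: - // r0:Add2,r1:-14,r2:20,r3:23,r4:15,r5:51
cycle 18: - // r0:Add2,r1:-14,r2:20,r3:23,r4:15,r5:51

STATUS = VALUE 51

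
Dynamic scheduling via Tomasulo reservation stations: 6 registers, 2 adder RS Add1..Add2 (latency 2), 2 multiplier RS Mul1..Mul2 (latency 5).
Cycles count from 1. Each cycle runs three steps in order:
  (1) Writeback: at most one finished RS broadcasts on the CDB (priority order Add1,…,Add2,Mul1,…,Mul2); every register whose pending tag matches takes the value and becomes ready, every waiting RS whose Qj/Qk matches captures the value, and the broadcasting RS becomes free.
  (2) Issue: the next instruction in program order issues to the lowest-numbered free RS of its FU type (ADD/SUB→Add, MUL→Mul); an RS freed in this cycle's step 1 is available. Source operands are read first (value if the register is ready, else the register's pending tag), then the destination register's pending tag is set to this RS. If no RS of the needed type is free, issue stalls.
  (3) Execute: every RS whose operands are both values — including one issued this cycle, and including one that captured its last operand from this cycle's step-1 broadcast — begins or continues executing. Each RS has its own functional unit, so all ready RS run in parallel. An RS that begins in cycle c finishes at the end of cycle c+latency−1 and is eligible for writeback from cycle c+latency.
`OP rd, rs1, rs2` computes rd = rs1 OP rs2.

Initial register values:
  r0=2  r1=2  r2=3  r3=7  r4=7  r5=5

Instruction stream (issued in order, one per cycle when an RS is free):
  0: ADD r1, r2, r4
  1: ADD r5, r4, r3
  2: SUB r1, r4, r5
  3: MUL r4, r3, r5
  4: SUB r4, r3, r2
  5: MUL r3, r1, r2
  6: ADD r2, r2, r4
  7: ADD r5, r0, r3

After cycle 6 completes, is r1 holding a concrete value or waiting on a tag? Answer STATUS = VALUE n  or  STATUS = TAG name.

cycle 1: issue ADD r1<-Add1 // r0:2,r1:Add1,r2:3,r3:7,r4:7,r5:5
cycle 2: issue ADD r5<-Add2 // r0:2,r1:Add1,r2:3,r3:7,r4:7,r5:Add2
cycle 3: CDB Add1=10; issue SUB r1<-Add1 // r0:2,r1:Add1,r2:3,r3:7,r4:7,r5:Add2
cycle 4: CDB Add2=14; issue MUL r4<-Mul1 // r0:2,r1:Add1,r2:3,r3:7,r4:Mul1,r5:14
cycle 5: issue SUB r4<-Add2 // r0:2,r1:Add1,r2:3,r3:7,r4:Add2,r5:14
cycle 6: CDB Add1=-7; issue MUL r3<-Mul2 // r0:2,r1:-7,r2:3,r3:Mul2,r4:Add2,r5:14

STATUS = VALUE -7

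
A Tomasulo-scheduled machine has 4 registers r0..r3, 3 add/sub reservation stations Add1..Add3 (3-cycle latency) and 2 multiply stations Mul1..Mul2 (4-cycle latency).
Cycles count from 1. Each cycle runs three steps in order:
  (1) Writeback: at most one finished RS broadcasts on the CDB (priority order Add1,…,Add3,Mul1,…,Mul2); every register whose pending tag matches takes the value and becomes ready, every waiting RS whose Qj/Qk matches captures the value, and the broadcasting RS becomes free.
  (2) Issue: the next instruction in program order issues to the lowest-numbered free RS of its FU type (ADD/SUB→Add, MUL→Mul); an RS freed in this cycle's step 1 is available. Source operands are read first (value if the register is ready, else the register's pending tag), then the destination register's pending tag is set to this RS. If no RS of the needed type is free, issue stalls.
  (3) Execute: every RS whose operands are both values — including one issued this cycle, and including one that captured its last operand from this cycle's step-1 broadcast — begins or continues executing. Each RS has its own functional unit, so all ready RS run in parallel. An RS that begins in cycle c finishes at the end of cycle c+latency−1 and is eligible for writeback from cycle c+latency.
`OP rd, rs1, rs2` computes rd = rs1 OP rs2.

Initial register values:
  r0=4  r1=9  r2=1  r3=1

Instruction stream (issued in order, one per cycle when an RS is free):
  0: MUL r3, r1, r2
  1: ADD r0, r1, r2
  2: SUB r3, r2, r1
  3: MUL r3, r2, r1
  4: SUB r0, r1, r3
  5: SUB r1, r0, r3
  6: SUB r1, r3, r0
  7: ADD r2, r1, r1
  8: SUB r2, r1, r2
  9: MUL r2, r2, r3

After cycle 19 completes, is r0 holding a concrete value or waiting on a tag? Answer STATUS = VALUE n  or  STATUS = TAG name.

c1: issue MUL r3<-Mul1 | r0:4,r1:9,r2:1,r3:Mul1
c2: issue ADD r0<-Add1 | r0:Add1,r1:9,r2:1,r3:Mul1
c3: issue SUB r3<-Add2 | r0:Add1,r1:9,r2:1,r3:Add2
c4: issue MUL r3<-Mul2 | r0:Add1,r1:9,r2:1,r3:Mul2
c5: CDB Add1=10; issue SUB r0<-Add1 | r0:Add1,r1:9,r2:1,r3:Mul2
c6: CDB Add2=-8; issue SUB r1<-Add2 | r0:Add1,r1:Add2,r2:1,r3:Mul2
c7: CDB Mul1=9; issue SUB r1<-Add3 | r0:Add1,r1:Add3,r2:1,r3:Mul2
c8: CDB Mul2=9; stall | r0:Add1,r1:Add3,r2:1,r3:9
c9: stall | r0:Add1,r1:Add3,r2:1,r3:9
c10: stall | r0:Add1,r1:Add3,r2:1,r3:9
c11: CDB Add1=0; issue ADD r2<-Add1 | r0:0,r1:Add3,r2:Add1,r3:9
c12: stall | r0:0,r1:Add3,r2:Add1,r3:9
c13: stall | r0:0,r1:Add3,r2:Add1,r3:9
c14: CDB Add2=-9; issue SUB r2<-Add2 | r0:0,r1:Add3,r2:Add2,r3:9
c15: CDB Add3=9; issue MUL r2<-Mul1 | r0:0,r1:9,r2:Mul1,r3:9
c16: - | r0:0,r1:9,r2:Mul1,r3:9
c17: - | r0:0,r1:9,r2:Mul1,r3:9
c18: CDB Add1=18 | r0:0,r1:9,r2:Mul1,r3:9
c19: - | r0:0,r1:9,r2:Mul1,r3:9

STATUS = VALUE 0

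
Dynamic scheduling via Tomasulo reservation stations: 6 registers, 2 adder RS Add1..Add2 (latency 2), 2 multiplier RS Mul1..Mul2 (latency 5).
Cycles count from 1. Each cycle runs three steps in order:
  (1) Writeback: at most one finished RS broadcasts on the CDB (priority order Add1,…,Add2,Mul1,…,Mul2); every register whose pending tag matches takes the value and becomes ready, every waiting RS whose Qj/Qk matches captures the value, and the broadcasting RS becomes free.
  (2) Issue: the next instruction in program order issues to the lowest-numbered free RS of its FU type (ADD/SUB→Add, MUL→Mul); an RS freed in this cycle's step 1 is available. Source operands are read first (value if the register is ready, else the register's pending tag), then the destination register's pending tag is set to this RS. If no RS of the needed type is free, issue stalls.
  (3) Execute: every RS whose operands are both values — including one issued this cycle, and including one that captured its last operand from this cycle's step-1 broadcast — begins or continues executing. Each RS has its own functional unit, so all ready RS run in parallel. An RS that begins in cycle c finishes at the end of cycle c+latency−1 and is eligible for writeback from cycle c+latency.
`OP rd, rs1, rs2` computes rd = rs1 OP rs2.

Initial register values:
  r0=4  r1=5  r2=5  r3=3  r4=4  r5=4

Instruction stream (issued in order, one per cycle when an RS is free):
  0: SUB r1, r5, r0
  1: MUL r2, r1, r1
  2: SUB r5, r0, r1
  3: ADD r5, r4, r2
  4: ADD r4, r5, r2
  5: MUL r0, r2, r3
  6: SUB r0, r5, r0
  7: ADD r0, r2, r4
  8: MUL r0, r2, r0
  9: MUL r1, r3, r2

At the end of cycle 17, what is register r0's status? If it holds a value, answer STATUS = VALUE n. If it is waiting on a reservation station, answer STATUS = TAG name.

c1: issue SUB r1<-Add1 | r0:4,r1:Add1,r2:5,r3:3,r4:4,r5:4
c2: issue MUL r2<-Mul1 | r0:4,r1:Add1,r2:Mul1,r3:3,r4:4,r5:4
c3: CDB Add1=0; issue SUB r5<-Add1 | r0:4,r1:0,r2:Mul1,r3:3,r4:4,r5:Add1
c4: issue ADD r5<-Add2 | r0:4,r1:0,r2:Mul1,r3:3,r4:4,r5:Add2
c5: CDB Add1=4; issue ADD r4<-Add1 | r0:4,r1:0,r2:Mul1,r3:3,r4:Add1,r5:Add2
c6: issue MUL r0<-Mul2 | r0:Mul2,r1:0,r2:Mul1,r3:3,r4:Add1,r5:Add2
c7: stall | r0:Mul2,r1:0,r2:Mul1,r3:3,r4:Add1,r5:Add2
c8: CDB Mul1=0; stall | r0:Mul2,r1:0,r2:0,r3:3,r4:Add1,r5:Add2
c9: stall | r0:Mul2,r1:0,r2:0,r3:3,r4:Add1,r5:Add2
c10: CDB Add2=4; issue SUB r0<-Add2 | r0:Add2,r1:0,r2:0,r3:3,r4:Add1,r5:4
c11: stall | r0:Add2,r1:0,r2:0,r3:3,r4:Add1,r5:4
c12: CDB Add1=4; issue ADD r0<-Add1 | r0:Add1,r1:0,r2:0,r3:3,r4:4,r5:4
c13: CDB Mul2=0; issue MUL r0<-Mul1 | r0:Mul1,r1:0,r2:0,r3:3,r4:4,r5:4
c14: CDB Add1=4; issue MUL r1<-Mul2 | r0:Mul1,r1:Mul2,r2:0,r3:3,r4:4,r5:4
c15: CDB Add2=4 | r0:Mul1,r1:Mul2,r2:0,r3:3,r4:4,r5:4
c16: - | r0:Mul1,r1:Mul2,r2:0,r3:3,r4:4,r5:4
c17: - | r0:Mul1,r1:Mul2,r2:0,r3:3,r4:4,r5:4

STATUS = TAG Mul1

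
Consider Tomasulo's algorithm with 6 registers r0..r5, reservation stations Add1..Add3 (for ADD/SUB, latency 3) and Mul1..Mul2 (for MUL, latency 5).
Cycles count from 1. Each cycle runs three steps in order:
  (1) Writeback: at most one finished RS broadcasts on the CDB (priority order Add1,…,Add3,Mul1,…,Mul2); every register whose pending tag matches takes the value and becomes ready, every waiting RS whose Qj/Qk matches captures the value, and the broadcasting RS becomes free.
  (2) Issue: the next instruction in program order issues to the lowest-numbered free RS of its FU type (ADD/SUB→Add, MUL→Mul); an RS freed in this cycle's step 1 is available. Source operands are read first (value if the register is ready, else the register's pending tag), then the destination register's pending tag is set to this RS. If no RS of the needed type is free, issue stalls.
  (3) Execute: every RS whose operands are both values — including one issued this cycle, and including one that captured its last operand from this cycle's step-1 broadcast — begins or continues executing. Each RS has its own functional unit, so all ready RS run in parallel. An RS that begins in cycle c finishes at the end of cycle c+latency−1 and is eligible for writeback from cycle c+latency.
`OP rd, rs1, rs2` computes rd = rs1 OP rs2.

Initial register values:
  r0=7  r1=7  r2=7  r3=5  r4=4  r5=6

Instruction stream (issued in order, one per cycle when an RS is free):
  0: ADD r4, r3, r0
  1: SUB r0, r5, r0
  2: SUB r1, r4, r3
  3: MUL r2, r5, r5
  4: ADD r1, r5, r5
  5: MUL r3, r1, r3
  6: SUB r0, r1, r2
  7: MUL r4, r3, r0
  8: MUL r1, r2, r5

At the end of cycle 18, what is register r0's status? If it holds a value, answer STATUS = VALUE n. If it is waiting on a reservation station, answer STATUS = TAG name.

cycle 1: issue ADD r4<-Add1 // r0:7,r1:7,r2:7,r3:5,r4:Add1,r5:6
cycle 2: issue SUB r0<-Add2 // r0:Add2,r1:7,r2:7,r3:5,r4:Add1,r5:6
cycle 3: issue SUB r1<-Add3 // r0:Add2,r1:Add3,r2:7,r3:5,r4:Add1,r5:6
cycle 4: CDB Add1=12; issue MUL r2<-Mul1 // r0:Add2,r1:Add3,r2:Mul1,r3:5,r4:12,r5:6
cycle 5: CDB Add2=-1; issue ADD r1<-Add1 // r0:-1,r1:Add1,r2:Mul1,r3:5,r4:12,r5:6
cycle 6: issue MUL r3<-Mul2 // r0:-1,r1:Add1,r2:Mul1,r3:Mul2,r4:12,r5:6
cycle 7: CDB Add3=7; issue SUB r0<-Add2 // r0:Add2,r1:Add1,r2:Mul1,r3:Mul2,r4:12,r5:6
cycle 8: CDB Add1=12; stall // r0:Add2,r1:12,r2:Mul1,r3:Mul2,r4:12,r5:6
cycle 9: CDB Mul1=36; issue MUL r4<-Mul1 // r0:Add2,r1:12,r2:36,r3:Mul2,r4:Mul1,r5:6
cycle 10: stall // r0:Add2,r1:12,r2:36,r3:Mul2,r4:Mul1,r5:6
cycle 11: stall // r0:Add2,r1:12,r2:36,r3:Mul2,r4:Mul1,r5:6
cycle 12: CDB Add2=-24; stall // r0:-24,r1:12,r2:36,r3:Mul2,r4:Mul1,r5:6
cycle 13: CDB Mul2=60; issue MUL r1<-Mul2 // r0:-24,r1:Mul2,r2:36,r3:60,r4:Mul1,r5:6
cycle 14: - // r0:-24,r1:Mul2,r2:36,r3:60,r4:Mul1,r5:6
cycle 15: - // r0:-24,r1:Mul2,r2:36,r3:60,r4:Mul1,r5:6
cycle 16: - // r0:-24,r1:Mul2,r2:36,r3:60,r4:Mul1,r5:6
cycle 17: - // r0:-24,r1:Mul2,r2:36,r3:60,r4:Mul1,r5:6
cycle 18: CDB Mul1=-1440 // r0:-24,r1:Mul2,r2:36,r3:60,r4:-1440,r5:6

STATUS = VALUE -24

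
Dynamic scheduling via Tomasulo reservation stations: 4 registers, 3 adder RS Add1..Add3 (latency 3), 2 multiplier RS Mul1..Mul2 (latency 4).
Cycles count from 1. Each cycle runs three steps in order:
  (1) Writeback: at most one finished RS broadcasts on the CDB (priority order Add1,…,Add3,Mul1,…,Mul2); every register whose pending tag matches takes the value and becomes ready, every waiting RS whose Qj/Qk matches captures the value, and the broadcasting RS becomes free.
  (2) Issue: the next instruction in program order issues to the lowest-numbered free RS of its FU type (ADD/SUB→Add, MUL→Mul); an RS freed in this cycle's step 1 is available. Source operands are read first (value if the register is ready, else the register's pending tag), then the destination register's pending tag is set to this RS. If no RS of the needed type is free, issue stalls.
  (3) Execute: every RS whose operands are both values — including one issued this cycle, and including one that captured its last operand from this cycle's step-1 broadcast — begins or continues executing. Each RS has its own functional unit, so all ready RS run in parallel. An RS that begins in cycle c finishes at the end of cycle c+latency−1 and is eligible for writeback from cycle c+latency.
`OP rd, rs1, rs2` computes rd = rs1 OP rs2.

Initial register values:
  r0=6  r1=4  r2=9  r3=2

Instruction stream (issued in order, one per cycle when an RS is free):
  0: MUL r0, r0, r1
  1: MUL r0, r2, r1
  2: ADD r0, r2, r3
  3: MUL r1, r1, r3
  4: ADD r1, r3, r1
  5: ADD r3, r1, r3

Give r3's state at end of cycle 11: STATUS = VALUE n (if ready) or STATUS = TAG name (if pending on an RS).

STATUS = TAG Add2

cycle 1: issue MUL r0<-Mul1 // r0:Mul1,r1:4,r2:9,r3:2
cycle 2: issue MUL r0<-Mul2 // r0:Mul2,r1:4,r2:9,r3:2
cycle 3: issue ADD r0<-Add1 // r0:Add1,r1:4,r2:9,r3:2
cycle 4: stall // r0:Add1,r1:4,r2:9,r3:2
cycle 5: CDB Mul1=24; issue MUL r1<-Mul1 // r0:Add1,r1:Mul1,r2:9,r3:2
cycle 6: CDB Add1=11; issue ADD r1<-Add1 // r0:11,r1:Add1,r2:9,r3:2
cycle 7: CDB Mul2=36; issue ADD r3<-Add2 // r0:11,r1:Add1,r2:9,r3:Add2
cycle 8: - // r0:11,r1:Add1,r2:9,r3:Add2
cycle 9: CDB Mul1=8 // r0:11,r1:Add1,r2:9,r3:Add2
cycle 10: - // r0:11,r1:Add1,r2:9,r3:Add2
cycle 11: - // r0:11,r1:Add1,r2:9,r3:Add2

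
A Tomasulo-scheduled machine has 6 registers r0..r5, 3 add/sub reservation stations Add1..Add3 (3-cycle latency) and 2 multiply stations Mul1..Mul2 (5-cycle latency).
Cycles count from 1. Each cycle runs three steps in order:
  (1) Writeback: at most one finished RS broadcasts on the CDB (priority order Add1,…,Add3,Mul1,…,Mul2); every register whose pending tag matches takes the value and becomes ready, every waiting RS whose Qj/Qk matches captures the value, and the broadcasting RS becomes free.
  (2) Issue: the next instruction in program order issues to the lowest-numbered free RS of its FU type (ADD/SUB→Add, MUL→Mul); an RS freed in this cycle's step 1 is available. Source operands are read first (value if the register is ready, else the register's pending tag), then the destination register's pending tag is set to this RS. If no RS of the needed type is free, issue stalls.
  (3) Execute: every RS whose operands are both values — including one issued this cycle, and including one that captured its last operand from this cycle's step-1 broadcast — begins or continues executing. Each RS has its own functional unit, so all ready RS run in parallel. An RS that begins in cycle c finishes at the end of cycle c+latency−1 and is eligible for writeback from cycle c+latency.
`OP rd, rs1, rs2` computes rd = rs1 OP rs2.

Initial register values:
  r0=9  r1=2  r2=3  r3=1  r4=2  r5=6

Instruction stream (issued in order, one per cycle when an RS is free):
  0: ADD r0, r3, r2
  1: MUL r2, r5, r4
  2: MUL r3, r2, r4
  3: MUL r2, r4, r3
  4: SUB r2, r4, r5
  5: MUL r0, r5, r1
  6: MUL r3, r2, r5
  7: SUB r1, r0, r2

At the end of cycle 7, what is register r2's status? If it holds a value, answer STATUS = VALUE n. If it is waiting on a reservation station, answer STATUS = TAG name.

c1: issue ADD r0<-Add1 | r0:Add1,r1:2,r2:3,r3:1,r4:2,r5:6
c2: issue MUL r2<-Mul1 | r0:Add1,r1:2,r2:Mul1,r3:1,r4:2,r5:6
c3: issue MUL r3<-Mul2 | r0:Add1,r1:2,r2:Mul1,r3:Mul2,r4:2,r5:6
c4: CDB Add1=4; stall | r0:4,r1:2,r2:Mul1,r3:Mul2,r4:2,r5:6
c5: stall | r0:4,r1:2,r2:Mul1,r3:Mul2,r4:2,r5:6
c6: stall | r0:4,r1:2,r2:Mul1,r3:Mul2,r4:2,r5:6
c7: CDB Mul1=12; issue MUL r2<-Mul1 | r0:4,r1:2,r2:Mul1,r3:Mul2,r4:2,r5:6

STATUS = TAG Mul1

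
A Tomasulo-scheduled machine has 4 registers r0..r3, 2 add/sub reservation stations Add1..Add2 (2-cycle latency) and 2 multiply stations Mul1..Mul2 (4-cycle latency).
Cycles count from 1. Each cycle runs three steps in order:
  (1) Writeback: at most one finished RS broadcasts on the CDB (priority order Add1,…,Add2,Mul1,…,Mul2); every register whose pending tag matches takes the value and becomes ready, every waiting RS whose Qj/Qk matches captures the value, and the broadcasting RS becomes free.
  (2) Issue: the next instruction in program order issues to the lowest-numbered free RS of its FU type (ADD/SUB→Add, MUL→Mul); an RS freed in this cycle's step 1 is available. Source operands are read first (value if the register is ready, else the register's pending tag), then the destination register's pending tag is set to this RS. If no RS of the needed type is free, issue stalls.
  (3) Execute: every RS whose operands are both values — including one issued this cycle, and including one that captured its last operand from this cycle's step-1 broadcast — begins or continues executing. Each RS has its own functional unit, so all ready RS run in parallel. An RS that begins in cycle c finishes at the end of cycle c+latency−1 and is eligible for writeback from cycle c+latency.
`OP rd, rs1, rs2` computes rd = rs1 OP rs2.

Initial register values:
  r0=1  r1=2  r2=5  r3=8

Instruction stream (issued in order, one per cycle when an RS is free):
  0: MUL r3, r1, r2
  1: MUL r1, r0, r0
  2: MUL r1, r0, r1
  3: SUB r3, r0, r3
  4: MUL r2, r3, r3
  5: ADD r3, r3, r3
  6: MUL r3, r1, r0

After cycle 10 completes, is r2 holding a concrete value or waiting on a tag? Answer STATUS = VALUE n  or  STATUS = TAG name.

STATUS = TAG Mul2

cycle 1: issue MUL r3<-Mul1 // r0:1,r1:2,r2:5,r3:Mul1
cycle 2: issue MUL r1<-Mul2 // r0:1,r1:Mul2,r2:5,r3:Mul1
cycle 3: stall // r0:1,r1:Mul2,r2:5,r3:Mul1
cycle 4: stall // r0:1,r1:Mul2,r2:5,r3:Mul1
cycle 5: CDB Mul1=10; issue MUL r1<-Mul1 // r0:1,r1:Mul1,r2:5,r3:10
cycle 6: CDB Mul2=1; issue SUB r3<-Add1 // r0:1,r1:Mul1,r2:5,r3:Add1
cycle 7: issue MUL r2<-Mul2 // r0:1,r1:Mul1,r2:Mul2,r3:Add1
cycle 8: CDB Add1=-9; issue ADD r3<-Add1 // r0:1,r1:Mul1,r2:Mul2,r3:Add1
cycle 9: stall // r0:1,r1:Mul1,r2:Mul2,r3:Add1
cycle 10: CDB Add1=-18; stall // r0:1,r1:Mul1,r2:Mul2,r3:-18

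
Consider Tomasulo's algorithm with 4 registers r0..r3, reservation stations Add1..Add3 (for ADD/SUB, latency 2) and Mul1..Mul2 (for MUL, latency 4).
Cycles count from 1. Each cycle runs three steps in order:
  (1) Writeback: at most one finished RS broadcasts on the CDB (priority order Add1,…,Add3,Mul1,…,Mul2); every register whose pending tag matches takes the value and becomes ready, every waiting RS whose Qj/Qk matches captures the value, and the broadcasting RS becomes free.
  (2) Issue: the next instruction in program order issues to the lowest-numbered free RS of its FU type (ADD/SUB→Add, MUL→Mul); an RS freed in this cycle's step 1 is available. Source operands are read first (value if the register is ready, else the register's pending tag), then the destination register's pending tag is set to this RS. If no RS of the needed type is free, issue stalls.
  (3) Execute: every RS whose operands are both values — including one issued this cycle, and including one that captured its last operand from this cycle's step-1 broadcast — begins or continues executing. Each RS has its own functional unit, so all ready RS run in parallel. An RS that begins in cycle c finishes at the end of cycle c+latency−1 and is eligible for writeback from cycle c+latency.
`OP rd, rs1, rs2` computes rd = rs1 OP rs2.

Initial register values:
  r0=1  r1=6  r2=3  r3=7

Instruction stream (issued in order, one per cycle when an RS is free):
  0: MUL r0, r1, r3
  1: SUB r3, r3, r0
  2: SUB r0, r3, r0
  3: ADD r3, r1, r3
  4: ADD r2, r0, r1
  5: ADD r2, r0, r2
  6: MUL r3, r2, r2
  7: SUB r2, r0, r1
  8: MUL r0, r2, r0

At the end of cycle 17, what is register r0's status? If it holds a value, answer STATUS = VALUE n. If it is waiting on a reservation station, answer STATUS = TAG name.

STATUS = VALUE 6391

c1: issue MUL r0<-Mul1 | r0:Mul1,r1:6,r2:3,r3:7
c2: issue SUB r3<-Add1 | r0:Mul1,r1:6,r2:3,r3:Add1
c3: issue SUB r0<-Add2 | r0:Add2,r1:6,r2:3,r3:Add1
c4: issue ADD r3<-Add3 | r0:Add2,r1:6,r2:3,r3:Add3
c5: CDB Mul1=42; stall | r0:Add2,r1:6,r2:3,r3:Add3
c6: stall | r0:Add2,r1:6,r2:3,r3:Add3
c7: CDB Add1=-35; issue ADD r2<-Add1 | r0:Add2,r1:6,r2:Add1,r3:Add3
c8: stall | r0:Add2,r1:6,r2:Add1,r3:Add3
c9: CDB Add2=-77; issue ADD r2<-Add2 | r0:-77,r1:6,r2:Add2,r3:Add3
c10: CDB Add3=-29; issue MUL r3<-Mul1 | r0:-77,r1:6,r2:Add2,r3:Mul1
c11: CDB Add1=-71; issue SUB r2<-Add1 | r0:-77,r1:6,r2:Add1,r3:Mul1
c12: issue MUL r0<-Mul2 | r0:Mul2,r1:6,r2:Add1,r3:Mul1
c13: CDB Add1=-83 | r0:Mul2,r1:6,r2:-83,r3:Mul1
c14: CDB Add2=-148 | r0:Mul2,r1:6,r2:-83,r3:Mul1
c15: - | r0:Mul2,r1:6,r2:-83,r3:Mul1
c16: - | r0:Mul2,r1:6,r2:-83,r3:Mul1
c17: CDB Mul2=6391 | r0:6391,r1:6,r2:-83,r3:Mul1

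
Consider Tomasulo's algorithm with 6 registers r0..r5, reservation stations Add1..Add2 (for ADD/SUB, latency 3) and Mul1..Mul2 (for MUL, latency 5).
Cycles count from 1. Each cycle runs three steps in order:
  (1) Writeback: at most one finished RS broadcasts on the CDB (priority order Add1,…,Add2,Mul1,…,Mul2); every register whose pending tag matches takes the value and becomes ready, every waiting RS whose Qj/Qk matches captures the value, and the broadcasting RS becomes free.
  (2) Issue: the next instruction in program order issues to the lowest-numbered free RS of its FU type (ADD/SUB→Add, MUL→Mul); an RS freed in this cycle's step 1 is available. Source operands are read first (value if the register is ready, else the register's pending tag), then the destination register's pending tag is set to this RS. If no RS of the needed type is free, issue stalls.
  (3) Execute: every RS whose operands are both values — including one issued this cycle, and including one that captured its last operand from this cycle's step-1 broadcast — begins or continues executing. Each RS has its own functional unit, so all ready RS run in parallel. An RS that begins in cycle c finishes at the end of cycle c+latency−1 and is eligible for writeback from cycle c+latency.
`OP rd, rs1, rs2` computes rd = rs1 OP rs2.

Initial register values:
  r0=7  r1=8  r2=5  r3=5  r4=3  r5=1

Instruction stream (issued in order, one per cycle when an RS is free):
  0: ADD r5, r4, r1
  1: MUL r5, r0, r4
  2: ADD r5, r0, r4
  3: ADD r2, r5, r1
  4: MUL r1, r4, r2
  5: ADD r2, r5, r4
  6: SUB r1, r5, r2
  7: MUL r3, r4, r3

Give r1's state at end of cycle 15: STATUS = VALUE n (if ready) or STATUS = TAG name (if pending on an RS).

c1: issue ADD r5<-Add1 | r0:7,r1:8,r2:5,r3:5,r4:3,r5:Add1
c2: issue MUL r5<-Mul1 | r0:7,r1:8,r2:5,r3:5,r4:3,r5:Mul1
c3: issue ADD r5<-Add2 | r0:7,r1:8,r2:5,r3:5,r4:3,r5:Add2
c4: CDB Add1=11; issue ADD r2<-Add1 | r0:7,r1:8,r2:Add1,r3:5,r4:3,r5:Add2
c5: issue MUL r1<-Mul2 | r0:7,r1:Mul2,r2:Add1,r3:5,r4:3,r5:Add2
c6: CDB Add2=10; issue ADD r2<-Add2 | r0:7,r1:Mul2,r2:Add2,r3:5,r4:3,r5:10
c7: CDB Mul1=21; stall | r0:7,r1:Mul2,r2:Add2,r3:5,r4:3,r5:10
c8: stall | r0:7,r1:Mul2,r2:Add2,r3:5,r4:3,r5:10
c9: CDB Add1=18; issue SUB r1<-Add1 | r0:7,r1:Add1,r2:Add2,r3:5,r4:3,r5:10
c10: CDB Add2=13; issue MUL r3<-Mul1 | r0:7,r1:Add1,r2:13,r3:Mul1,r4:3,r5:10
c11: - | r0:7,r1:Add1,r2:13,r3:Mul1,r4:3,r5:10
c12: - | r0:7,r1:Add1,r2:13,r3:Mul1,r4:3,r5:10
c13: CDB Add1=-3 | r0:7,r1:-3,r2:13,r3:Mul1,r4:3,r5:10
c14: CDB Mul2=54 | r0:7,r1:-3,r2:13,r3:Mul1,r4:3,r5:10
c15: CDB Mul1=15 | r0:7,r1:-3,r2:13,r3:15,r4:3,r5:10

STATUS = VALUE -3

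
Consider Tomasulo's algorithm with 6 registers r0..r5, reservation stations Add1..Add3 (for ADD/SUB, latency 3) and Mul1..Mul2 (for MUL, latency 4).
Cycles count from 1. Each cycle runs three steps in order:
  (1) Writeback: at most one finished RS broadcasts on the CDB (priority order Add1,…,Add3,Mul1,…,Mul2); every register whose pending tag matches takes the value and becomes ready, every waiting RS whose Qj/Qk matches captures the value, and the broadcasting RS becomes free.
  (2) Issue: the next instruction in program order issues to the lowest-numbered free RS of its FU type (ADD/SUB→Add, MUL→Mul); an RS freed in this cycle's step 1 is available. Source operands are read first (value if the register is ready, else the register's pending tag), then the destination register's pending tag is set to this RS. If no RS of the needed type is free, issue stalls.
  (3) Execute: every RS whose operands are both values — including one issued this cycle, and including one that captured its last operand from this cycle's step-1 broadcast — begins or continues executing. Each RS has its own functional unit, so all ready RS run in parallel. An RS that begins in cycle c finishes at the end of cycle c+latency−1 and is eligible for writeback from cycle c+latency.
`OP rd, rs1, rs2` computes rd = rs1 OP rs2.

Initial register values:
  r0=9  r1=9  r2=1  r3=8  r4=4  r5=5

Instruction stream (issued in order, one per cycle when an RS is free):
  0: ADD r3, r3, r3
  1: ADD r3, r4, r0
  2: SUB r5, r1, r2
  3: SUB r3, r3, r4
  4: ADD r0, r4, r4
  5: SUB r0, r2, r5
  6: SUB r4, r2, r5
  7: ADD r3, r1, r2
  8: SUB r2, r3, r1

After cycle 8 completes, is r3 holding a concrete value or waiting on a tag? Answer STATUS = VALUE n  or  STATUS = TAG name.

  c1: issue ADD r3<-Add1  regs: r0:9,r1:9,r2:1,r3:Add1,r4:4,r5:5
  c2: issue ADD r3<-Add2  regs: r0:9,r1:9,r2:1,r3:Add2,r4:4,r5:5
  c3: issue SUB r5<-Add3  regs: r0:9,r1:9,r2:1,r3:Add2,r4:4,r5:Add3
  c4: CDB Add1=16; issue SUB r3<-Add1  regs: r0:9,r1:9,r2:1,r3:Add1,r4:4,r5:Add3
  c5: CDB Add2=13; issue ADD r0<-Add2  regs: r0:Add2,r1:9,r2:1,r3:Add1,r4:4,r5:Add3
  c6: CDB Add3=8; issue SUB r0<-Add3  regs: r0:Add3,r1:9,r2:1,r3:Add1,r4:4,r5:8
  c7: stall  regs: r0:Add3,r1:9,r2:1,r3:Add1,r4:4,r5:8
  c8: CDB Add1=9; issue SUB r4<-Add1  regs: r0:Add3,r1:9,r2:1,r3:9,r4:Add1,r5:8

STATUS = VALUE 9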